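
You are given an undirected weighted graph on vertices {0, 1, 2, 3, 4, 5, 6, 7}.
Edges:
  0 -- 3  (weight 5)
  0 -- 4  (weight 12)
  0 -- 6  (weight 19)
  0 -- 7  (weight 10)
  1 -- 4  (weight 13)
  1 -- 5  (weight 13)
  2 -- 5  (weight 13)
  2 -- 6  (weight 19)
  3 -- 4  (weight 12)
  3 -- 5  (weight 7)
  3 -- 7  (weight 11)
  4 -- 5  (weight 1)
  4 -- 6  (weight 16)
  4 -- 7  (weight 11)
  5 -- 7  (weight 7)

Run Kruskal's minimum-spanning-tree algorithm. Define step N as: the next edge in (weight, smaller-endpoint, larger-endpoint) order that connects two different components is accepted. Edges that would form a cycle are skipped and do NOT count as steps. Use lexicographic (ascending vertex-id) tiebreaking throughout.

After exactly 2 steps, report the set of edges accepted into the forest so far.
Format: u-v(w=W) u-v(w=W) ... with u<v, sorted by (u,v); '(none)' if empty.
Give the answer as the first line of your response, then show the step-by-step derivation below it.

0-3(w=5) 4-5(w=1)

step 1: add edge 4-5 (w=1); MST = {4-5(w=1)}
step 2: add edge 0-3 (w=5); MST = {0-3(w=5) 4-5(w=1)}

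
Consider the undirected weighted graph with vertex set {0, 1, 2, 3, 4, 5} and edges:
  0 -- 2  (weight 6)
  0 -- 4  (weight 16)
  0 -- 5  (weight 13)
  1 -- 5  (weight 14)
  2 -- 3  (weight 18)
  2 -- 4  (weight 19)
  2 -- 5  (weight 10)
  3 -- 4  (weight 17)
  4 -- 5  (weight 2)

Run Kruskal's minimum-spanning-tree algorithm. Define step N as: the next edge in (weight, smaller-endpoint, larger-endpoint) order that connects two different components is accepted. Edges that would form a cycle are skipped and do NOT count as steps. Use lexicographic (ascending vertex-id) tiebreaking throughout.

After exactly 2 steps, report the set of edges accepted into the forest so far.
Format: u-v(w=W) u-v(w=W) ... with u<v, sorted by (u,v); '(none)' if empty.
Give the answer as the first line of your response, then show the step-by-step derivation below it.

0-2(w=6) 4-5(w=2)

step 1: add edge 4-5 (w=2); MST = {4-5(w=2)}
step 2: add edge 0-2 (w=6); MST = {0-2(w=6) 4-5(w=2)}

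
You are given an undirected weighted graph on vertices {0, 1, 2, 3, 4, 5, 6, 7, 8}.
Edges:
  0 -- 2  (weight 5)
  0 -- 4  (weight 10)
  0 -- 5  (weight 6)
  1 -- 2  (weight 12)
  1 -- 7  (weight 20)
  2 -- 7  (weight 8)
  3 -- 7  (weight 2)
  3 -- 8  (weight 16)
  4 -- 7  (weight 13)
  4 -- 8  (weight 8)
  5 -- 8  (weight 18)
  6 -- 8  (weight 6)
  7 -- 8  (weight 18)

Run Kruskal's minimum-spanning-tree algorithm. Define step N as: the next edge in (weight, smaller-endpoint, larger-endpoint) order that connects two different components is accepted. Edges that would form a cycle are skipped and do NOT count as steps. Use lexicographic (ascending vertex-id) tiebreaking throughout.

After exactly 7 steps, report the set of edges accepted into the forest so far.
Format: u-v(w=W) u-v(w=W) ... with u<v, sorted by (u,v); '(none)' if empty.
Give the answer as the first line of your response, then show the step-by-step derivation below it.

0-2(w=5) 0-4(w=10) 0-5(w=6) 2-7(w=8) 3-7(w=2) 4-8(w=8) 6-8(w=6)

step 1: add edge 3-7 (w=2); MST = {3-7(w=2)}
step 2: add edge 0-2 (w=5); MST = {0-2(w=5) 3-7(w=2)}
step 3: add edge 0-5 (w=6); MST = {0-2(w=5) 0-5(w=6) 3-7(w=2)}
step 4: add edge 6-8 (w=6); MST = {0-2(w=5) 0-5(w=6) 3-7(w=2) 6-8(w=6)}
step 5: add edge 2-7 (w=8); MST = {0-2(w=5) 0-5(w=6) 2-7(w=8) 3-7(w=2) 6-8(w=6)}
step 6: add edge 4-8 (w=8); MST = {0-2(w=5) 0-5(w=6) 2-7(w=8) 3-7(w=2) 4-8(w=8) 6-8(w=6)}
step 7: add edge 0-4 (w=10); MST = {0-2(w=5) 0-4(w=10) 0-5(w=6) 2-7(w=8) 3-7(w=2) 4-8(w=8) 6-8(w=6)}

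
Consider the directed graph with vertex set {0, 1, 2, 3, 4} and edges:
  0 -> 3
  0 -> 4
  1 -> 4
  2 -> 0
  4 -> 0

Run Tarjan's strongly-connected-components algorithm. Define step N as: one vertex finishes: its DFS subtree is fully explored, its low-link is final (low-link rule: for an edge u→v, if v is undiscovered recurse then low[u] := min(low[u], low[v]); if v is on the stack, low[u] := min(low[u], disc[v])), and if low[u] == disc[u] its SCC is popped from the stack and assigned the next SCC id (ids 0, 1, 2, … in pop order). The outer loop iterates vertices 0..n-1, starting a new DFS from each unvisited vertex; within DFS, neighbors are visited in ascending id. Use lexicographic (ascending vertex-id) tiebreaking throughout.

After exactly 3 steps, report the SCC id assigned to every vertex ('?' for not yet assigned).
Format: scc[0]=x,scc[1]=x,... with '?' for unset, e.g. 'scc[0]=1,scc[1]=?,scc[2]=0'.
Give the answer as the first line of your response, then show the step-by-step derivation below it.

scc[0]=1,scc[1]=?,scc[2]=?,scc[3]=0,scc[4]=1

step 1: low=(low[0]=0,low[1]=?,low[2]=?,low[3]=1,low[4]=?); scc=(scc[0]=?,scc[1]=?,scc[2]=?,scc[3]=0,scc[4]=?)
step 2: low=(low[0]=0,low[1]=?,low[2]=?,low[3]=1,low[4]=0); scc=(scc[0]=?,scc[1]=?,scc[2]=?,scc[3]=0,scc[4]=?)
step 3: low=(low[0]=0,low[1]=?,low[2]=?,low[3]=1,low[4]=0); scc=(scc[0]=1,scc[1]=?,scc[2]=?,scc[3]=0,scc[4]=1)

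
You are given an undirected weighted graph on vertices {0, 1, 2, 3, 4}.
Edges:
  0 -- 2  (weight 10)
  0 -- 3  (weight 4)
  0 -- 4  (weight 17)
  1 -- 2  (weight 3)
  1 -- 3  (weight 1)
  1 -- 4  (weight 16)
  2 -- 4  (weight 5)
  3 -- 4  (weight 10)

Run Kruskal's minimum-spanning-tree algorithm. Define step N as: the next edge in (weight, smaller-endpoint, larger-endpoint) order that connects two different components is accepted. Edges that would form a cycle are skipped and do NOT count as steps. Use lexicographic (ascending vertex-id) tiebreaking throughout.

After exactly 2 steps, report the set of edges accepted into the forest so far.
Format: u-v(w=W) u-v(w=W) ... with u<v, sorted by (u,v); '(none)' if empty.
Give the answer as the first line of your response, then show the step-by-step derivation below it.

1-2(w=3) 1-3(w=1)

step 1: add edge 1-3 (w=1); MST = {1-3(w=1)}
step 2: add edge 1-2 (w=3); MST = {1-2(w=3) 1-3(w=1)}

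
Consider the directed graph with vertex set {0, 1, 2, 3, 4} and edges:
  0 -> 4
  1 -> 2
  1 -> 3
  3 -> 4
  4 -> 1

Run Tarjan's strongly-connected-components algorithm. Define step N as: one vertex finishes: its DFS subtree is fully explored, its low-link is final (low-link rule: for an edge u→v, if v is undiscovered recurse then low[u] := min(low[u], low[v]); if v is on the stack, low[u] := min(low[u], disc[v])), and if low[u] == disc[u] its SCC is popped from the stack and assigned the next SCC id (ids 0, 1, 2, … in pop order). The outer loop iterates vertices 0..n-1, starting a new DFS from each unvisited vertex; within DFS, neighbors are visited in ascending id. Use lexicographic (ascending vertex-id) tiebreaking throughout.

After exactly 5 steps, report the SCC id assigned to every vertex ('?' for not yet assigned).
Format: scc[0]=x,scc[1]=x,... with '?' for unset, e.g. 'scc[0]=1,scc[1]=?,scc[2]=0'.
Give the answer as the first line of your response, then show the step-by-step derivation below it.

scc[0]=2,scc[1]=1,scc[2]=0,scc[3]=1,scc[4]=1

step 1: low=(low[0]=0,low[1]=2,low[2]=3,low[3]=?,low[4]=1); scc=(scc[0]=?,scc[1]=?,scc[2]=0,scc[3]=?,scc[4]=?)
step 2: low=(low[0]=0,low[1]=2,low[2]=3,low[3]=1,low[4]=1); scc=(scc[0]=?,scc[1]=?,scc[2]=0,scc[3]=?,scc[4]=?)
step 3: low=(low[0]=0,low[1]=1,low[2]=3,low[3]=1,low[4]=1); scc=(scc[0]=?,scc[1]=?,scc[2]=0,scc[3]=?,scc[4]=?)
step 4: low=(low[0]=0,low[1]=1,low[2]=3,low[3]=1,low[4]=1); scc=(scc[0]=?,scc[1]=1,scc[2]=0,scc[3]=1,scc[4]=1)
step 5: low=(low[0]=0,low[1]=1,low[2]=3,low[3]=1,low[4]=1); scc=(scc[0]=2,scc[1]=1,scc[2]=0,scc[3]=1,scc[4]=1)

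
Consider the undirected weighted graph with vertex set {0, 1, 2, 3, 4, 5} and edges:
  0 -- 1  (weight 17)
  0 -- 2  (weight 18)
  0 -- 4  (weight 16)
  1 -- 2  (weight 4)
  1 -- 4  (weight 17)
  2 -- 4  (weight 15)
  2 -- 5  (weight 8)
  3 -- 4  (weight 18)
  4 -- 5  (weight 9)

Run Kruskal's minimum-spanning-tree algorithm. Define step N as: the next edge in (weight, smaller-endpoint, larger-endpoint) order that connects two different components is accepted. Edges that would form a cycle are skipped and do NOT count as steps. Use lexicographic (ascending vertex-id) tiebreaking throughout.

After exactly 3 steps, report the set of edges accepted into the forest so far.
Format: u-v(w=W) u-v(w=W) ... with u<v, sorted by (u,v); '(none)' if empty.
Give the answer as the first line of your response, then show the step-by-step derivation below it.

1-2(w=4) 2-5(w=8) 4-5(w=9)

step 1: add edge 1-2 (w=4); MST = {1-2(w=4)}
step 2: add edge 2-5 (w=8); MST = {1-2(w=4) 2-5(w=8)}
step 3: add edge 4-5 (w=9); MST = {1-2(w=4) 2-5(w=8) 4-5(w=9)}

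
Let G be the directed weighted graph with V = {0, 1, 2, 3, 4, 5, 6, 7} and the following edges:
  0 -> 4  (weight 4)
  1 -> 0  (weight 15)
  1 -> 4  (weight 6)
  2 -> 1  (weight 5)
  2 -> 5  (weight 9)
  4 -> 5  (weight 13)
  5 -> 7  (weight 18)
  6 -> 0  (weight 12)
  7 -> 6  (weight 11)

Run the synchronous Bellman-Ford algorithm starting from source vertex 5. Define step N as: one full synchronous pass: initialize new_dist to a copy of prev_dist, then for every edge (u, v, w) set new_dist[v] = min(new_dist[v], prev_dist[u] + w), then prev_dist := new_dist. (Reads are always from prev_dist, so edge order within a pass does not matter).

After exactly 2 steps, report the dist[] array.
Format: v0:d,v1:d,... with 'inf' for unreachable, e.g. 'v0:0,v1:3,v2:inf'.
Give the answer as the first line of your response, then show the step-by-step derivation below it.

v0:inf,v1:inf,v2:inf,v3:inf,v4:inf,v5:0,v6:29,v7:18

step 1: dist = v0:inf,v1:inf,v2:inf,v3:inf,v4:inf,v5:0,v6:inf,v7:18
step 2: dist = v0:inf,v1:inf,v2:inf,v3:inf,v4:inf,v5:0,v6:29,v7:18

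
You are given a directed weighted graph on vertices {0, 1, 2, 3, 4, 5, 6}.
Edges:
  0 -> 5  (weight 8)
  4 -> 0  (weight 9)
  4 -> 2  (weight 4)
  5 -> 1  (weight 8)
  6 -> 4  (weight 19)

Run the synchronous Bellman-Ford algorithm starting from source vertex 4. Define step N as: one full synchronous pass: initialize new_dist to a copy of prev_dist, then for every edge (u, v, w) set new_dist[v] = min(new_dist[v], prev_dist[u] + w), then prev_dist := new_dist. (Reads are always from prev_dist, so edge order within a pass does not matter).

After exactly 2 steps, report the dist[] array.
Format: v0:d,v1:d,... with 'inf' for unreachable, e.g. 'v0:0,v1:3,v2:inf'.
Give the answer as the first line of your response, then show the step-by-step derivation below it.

v0:9,v1:inf,v2:4,v3:inf,v4:0,v5:17,v6:inf

step 1: dist = v0:9,v1:inf,v2:4,v3:inf,v4:0,v5:inf,v6:inf
step 2: dist = v0:9,v1:inf,v2:4,v3:inf,v4:0,v5:17,v6:inf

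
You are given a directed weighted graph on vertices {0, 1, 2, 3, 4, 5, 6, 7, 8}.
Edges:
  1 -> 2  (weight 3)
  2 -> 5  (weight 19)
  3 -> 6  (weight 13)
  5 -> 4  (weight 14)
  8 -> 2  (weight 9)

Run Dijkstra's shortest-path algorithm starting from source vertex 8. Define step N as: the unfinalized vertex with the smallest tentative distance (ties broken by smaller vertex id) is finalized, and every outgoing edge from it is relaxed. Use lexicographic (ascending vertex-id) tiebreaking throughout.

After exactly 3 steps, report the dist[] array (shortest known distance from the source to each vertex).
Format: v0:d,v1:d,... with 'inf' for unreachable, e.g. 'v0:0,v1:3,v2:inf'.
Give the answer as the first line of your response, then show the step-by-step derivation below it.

v0:inf,v1:inf,v2:9,v3:inf,v4:42,v5:28,v6:inf,v7:inf,v8:0

step 1: dist = v0:inf,v1:inf,v2:9,v3:inf,v4:inf,v5:inf,v6:inf,v7:inf,v8:0
step 2: dist = v0:inf,v1:inf,v2:9,v3:inf,v4:inf,v5:28,v6:inf,v7:inf,v8:0
step 3: dist = v0:inf,v1:inf,v2:9,v3:inf,v4:42,v5:28,v6:inf,v7:inf,v8:0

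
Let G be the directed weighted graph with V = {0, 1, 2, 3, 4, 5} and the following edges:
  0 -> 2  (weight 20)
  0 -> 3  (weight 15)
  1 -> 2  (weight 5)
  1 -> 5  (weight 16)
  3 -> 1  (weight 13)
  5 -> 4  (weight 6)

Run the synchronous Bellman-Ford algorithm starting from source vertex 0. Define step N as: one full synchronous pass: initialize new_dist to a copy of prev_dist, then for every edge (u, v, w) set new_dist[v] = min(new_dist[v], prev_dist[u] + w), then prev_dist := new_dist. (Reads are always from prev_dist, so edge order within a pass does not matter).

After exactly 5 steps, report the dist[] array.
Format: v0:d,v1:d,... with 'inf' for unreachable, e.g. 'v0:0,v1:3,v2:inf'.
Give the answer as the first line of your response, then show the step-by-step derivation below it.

v0:0,v1:28,v2:20,v3:15,v4:50,v5:44

step 1: dist = v0:0,v1:inf,v2:20,v3:15,v4:inf,v5:inf
step 2: dist = v0:0,v1:28,v2:20,v3:15,v4:inf,v5:inf
step 3: dist = v0:0,v1:28,v2:20,v3:15,v4:inf,v5:44
step 4: dist = v0:0,v1:28,v2:20,v3:15,v4:50,v5:44
step 5: dist = v0:0,v1:28,v2:20,v3:15,v4:50,v5:44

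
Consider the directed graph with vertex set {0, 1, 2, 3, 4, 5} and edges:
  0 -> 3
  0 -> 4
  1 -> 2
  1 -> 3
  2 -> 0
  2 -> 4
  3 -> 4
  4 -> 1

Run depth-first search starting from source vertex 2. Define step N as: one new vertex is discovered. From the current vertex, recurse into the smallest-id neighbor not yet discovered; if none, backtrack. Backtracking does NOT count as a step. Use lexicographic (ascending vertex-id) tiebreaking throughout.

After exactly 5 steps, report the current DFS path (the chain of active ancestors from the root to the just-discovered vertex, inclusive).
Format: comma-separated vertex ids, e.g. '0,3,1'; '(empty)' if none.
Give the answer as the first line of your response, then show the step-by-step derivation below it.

2,0,3,4,1

step 1: discover 2; path=2; order=2
step 2: discover 0; path=2>0; order=2,0
step 3: discover 3; path=2>0>3; order=2,0,3
step 4: discover 4; path=2>0>3>4; order=2,0,3,4
step 5: discover 1; path=2>0>3>4>1; order=2,0,3,4,1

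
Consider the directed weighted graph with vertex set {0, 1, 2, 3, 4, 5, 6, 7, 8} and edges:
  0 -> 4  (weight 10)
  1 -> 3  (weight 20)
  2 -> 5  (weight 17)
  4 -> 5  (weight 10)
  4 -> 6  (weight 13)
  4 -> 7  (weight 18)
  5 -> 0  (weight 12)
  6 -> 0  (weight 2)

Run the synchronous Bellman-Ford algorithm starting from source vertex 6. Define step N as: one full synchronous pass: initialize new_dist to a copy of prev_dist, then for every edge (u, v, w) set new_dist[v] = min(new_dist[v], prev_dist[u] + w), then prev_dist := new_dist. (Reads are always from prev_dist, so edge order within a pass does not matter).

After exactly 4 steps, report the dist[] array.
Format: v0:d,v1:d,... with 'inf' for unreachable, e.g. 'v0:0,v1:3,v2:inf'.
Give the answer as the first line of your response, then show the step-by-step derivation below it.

v0:2,v1:inf,v2:inf,v3:inf,v4:12,v5:22,v6:0,v7:30,v8:inf

step 1: dist = v0:2,v1:inf,v2:inf,v3:inf,v4:inf,v5:inf,v6:0,v7:inf,v8:inf
step 2: dist = v0:2,v1:inf,v2:inf,v3:inf,v4:12,v5:inf,v6:0,v7:inf,v8:inf
step 3: dist = v0:2,v1:inf,v2:inf,v3:inf,v4:12,v5:22,v6:0,v7:30,v8:inf
step 4: dist = v0:2,v1:inf,v2:inf,v3:inf,v4:12,v5:22,v6:0,v7:30,v8:inf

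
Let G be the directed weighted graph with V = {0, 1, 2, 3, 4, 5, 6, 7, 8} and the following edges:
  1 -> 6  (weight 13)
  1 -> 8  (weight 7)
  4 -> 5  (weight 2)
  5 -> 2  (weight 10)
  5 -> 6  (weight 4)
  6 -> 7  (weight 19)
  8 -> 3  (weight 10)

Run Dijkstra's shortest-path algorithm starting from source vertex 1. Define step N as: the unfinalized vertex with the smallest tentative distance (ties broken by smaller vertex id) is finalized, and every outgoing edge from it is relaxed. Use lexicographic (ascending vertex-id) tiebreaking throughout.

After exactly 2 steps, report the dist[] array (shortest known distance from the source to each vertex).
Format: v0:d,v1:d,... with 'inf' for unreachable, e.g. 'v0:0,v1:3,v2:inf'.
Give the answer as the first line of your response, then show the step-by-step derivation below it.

v0:inf,v1:0,v2:inf,v3:17,v4:inf,v5:inf,v6:13,v7:inf,v8:7

step 1: dist = v0:inf,v1:0,v2:inf,v3:inf,v4:inf,v5:inf,v6:13,v7:inf,v8:7
step 2: dist = v0:inf,v1:0,v2:inf,v3:17,v4:inf,v5:inf,v6:13,v7:inf,v8:7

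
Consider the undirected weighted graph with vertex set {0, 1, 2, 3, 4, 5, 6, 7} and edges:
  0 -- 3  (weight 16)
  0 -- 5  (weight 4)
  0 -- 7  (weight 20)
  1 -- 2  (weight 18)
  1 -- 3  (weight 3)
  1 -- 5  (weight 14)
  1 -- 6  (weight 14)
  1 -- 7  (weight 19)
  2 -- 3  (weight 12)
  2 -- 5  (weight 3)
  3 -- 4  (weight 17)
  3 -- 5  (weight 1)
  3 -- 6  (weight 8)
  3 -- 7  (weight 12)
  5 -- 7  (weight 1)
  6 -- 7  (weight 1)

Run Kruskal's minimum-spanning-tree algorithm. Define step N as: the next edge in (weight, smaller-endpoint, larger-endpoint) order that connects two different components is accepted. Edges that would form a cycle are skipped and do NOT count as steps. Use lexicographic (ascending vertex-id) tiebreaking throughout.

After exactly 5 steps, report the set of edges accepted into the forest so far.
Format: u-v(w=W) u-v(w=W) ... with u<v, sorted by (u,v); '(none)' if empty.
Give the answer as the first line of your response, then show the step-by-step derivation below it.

1-3(w=3) 2-5(w=3) 3-5(w=1) 5-7(w=1) 6-7(w=1)

step 1: add edge 3-5 (w=1); MST = {3-5(w=1)}
step 2: add edge 5-7 (w=1); MST = {3-5(w=1) 5-7(w=1)}
step 3: add edge 6-7 (w=1); MST = {3-5(w=1) 5-7(w=1) 6-7(w=1)}
step 4: add edge 1-3 (w=3); MST = {1-3(w=3) 3-5(w=1) 5-7(w=1) 6-7(w=1)}
step 5: add edge 2-5 (w=3); MST = {1-3(w=3) 2-5(w=3) 3-5(w=1) 5-7(w=1) 6-7(w=1)}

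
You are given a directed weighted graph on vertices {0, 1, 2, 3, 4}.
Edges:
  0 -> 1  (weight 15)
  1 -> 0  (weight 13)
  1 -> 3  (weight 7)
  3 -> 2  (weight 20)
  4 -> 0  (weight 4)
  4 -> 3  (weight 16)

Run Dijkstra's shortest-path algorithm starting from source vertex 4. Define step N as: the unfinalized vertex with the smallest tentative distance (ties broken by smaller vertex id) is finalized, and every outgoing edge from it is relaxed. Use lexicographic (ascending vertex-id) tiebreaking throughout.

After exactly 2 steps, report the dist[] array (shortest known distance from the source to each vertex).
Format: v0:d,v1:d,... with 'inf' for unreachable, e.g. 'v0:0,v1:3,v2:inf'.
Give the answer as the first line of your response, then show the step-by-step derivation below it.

v0:4,v1:19,v2:inf,v3:16,v4:0

step 1: dist = v0:4,v1:inf,v2:inf,v3:16,v4:0
step 2: dist = v0:4,v1:19,v2:inf,v3:16,v4:0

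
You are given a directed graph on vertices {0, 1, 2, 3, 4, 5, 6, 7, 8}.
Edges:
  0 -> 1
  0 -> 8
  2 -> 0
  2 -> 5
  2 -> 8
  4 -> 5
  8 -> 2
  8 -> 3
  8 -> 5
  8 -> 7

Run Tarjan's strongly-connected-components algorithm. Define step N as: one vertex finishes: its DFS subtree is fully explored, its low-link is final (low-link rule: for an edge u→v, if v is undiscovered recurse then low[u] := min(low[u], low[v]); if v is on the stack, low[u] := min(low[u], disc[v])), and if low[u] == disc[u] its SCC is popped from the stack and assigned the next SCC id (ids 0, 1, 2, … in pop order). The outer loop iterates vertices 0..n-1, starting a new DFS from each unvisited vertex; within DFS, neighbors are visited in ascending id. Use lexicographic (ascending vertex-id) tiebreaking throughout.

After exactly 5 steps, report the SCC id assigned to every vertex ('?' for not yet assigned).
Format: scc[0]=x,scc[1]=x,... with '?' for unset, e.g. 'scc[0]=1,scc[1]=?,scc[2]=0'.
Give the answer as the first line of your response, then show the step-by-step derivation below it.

scc[0]=?,scc[1]=0,scc[2]=?,scc[3]=2,scc[4]=?,scc[5]=1,scc[6]=?,scc[7]=3,scc[8]=?

step 1: low=(low[0]=0,low[1]=1,low[2]=?,low[3]=?,low[4]=?,low[5]=?,low[6]=?,low[7]=?,low[8]=?); scc=(scc[0]=?,scc[1]=0,scc[2]=?,scc[3]=?,scc[4]=?,scc[5]=?,scc[6]=?,scc[7]=?,scc[8]=?)
step 2: low=(low[0]=0,low[1]=1,low[2]=0,low[3]=?,low[4]=?,low[5]=4,low[6]=?,low[7]=?,low[8]=2); scc=(scc[0]=?,scc[1]=0,scc[2]=?,scc[3]=?,scc[4]=?,scc[5]=1,scc[6]=?,scc[7]=?,scc[8]=?)
step 3: low=(low[0]=0,low[1]=1,low[2]=0,low[3]=?,low[4]=?,low[5]=4,low[6]=?,low[7]=?,low[8]=2); scc=(scc[0]=?,scc[1]=0,scc[2]=?,scc[3]=?,scc[4]=?,scc[5]=1,scc[6]=?,scc[7]=?,scc[8]=?)
step 4: low=(low[0]=0,low[1]=1,low[2]=0,low[3]=5,low[4]=?,low[5]=4,low[6]=?,low[7]=?,low[8]=0); scc=(scc[0]=?,scc[1]=0,scc[2]=?,scc[3]=2,scc[4]=?,scc[5]=1,scc[6]=?,scc[7]=?,scc[8]=?)
step 5: low=(low[0]=0,low[1]=1,low[2]=0,low[3]=5,low[4]=?,low[5]=4,low[6]=?,low[7]=6,low[8]=0); scc=(scc[0]=?,scc[1]=0,scc[2]=?,scc[3]=2,scc[4]=?,scc[5]=1,scc[6]=?,scc[7]=3,scc[8]=?)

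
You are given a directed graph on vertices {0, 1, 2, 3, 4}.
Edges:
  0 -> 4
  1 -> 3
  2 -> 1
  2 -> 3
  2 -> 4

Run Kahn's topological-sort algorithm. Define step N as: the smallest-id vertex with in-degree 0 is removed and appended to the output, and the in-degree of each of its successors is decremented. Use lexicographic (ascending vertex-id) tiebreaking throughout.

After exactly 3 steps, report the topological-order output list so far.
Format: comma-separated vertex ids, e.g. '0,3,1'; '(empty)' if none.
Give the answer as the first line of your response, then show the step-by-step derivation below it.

0,2,1

step 1: output 0; order=[0]; indeg=(0,1,0,2,1)
step 2: output 2; order=[0,2]; indeg=(0,0,0,1,0)
step 3: output 1; order=[0,2,1]; indeg=(0,0,0,0,0)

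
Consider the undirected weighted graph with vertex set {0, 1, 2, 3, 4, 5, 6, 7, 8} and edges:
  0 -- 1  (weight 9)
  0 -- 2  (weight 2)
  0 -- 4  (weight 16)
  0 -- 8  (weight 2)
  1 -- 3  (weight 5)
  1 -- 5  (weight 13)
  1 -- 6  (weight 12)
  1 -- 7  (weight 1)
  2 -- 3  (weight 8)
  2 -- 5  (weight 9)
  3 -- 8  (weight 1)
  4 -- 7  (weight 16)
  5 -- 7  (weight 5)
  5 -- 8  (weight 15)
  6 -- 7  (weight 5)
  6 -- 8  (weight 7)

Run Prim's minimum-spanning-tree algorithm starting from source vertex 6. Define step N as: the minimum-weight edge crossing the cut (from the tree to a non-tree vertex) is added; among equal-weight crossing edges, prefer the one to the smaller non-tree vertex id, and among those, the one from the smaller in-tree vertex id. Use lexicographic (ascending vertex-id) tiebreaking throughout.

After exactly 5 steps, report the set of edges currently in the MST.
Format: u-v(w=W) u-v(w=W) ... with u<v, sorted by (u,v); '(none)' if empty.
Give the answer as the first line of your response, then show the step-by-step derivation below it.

0-8(w=2) 1-3(w=5) 1-7(w=1) 3-8(w=1) 6-7(w=5)

step 1: add edge 6-7 (w=5); MST = {6-7(w=5)}
step 2: add edge 1-7 (w=1); MST = {1-7(w=1) 6-7(w=5)}
step 3: add edge 1-3 (w=5); MST = {1-3(w=5) 1-7(w=1) 6-7(w=5)}
step 4: add edge 3-8 (w=1); MST = {1-3(w=5) 1-7(w=1) 3-8(w=1) 6-7(w=5)}
step 5: add edge 0-8 (w=2); MST = {0-8(w=2) 1-3(w=5) 1-7(w=1) 3-8(w=1) 6-7(w=5)}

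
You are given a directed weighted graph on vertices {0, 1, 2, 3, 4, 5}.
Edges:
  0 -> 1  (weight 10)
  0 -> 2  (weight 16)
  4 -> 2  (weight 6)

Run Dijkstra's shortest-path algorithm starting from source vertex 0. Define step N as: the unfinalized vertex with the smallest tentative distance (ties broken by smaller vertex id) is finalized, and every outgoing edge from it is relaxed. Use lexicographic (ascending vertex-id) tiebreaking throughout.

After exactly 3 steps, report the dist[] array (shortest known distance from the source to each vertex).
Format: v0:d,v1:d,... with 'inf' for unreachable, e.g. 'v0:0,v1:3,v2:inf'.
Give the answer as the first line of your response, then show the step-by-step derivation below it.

v0:0,v1:10,v2:16,v3:inf,v4:inf,v5:inf

step 1: dist = v0:0,v1:10,v2:16,v3:inf,v4:inf,v5:inf
step 2: dist = v0:0,v1:10,v2:16,v3:inf,v4:inf,v5:inf
step 3: dist = v0:0,v1:10,v2:16,v3:inf,v4:inf,v5:inf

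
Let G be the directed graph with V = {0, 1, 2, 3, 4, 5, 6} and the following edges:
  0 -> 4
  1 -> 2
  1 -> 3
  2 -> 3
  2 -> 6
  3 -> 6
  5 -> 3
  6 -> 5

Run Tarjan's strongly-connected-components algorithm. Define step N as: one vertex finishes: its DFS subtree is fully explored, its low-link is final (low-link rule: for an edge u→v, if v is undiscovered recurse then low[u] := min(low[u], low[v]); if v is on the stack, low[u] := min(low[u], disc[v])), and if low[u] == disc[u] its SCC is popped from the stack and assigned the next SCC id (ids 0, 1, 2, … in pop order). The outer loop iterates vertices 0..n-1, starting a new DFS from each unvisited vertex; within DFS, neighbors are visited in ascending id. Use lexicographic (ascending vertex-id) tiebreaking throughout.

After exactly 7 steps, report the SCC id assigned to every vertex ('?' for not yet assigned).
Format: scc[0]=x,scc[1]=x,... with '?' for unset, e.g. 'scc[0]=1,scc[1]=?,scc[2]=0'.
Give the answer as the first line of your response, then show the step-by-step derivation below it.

scc[0]=1,scc[1]=4,scc[2]=3,scc[3]=2,scc[4]=0,scc[5]=2,scc[6]=2

step 1: low=(low[0]=0,low[1]=?,low[2]=?,low[3]=?,low[4]=1,low[5]=?,low[6]=?); scc=(scc[0]=?,scc[1]=?,scc[2]=?,scc[3]=?,scc[4]=0,scc[5]=?,scc[6]=?)
step 2: low=(low[0]=0,low[1]=?,low[2]=?,low[3]=?,low[4]=1,low[5]=?,low[6]=?); scc=(scc[0]=1,scc[1]=?,scc[2]=?,scc[3]=?,scc[4]=0,scc[5]=?,scc[6]=?)
step 3: low=(low[0]=0,low[1]=2,low[2]=3,low[3]=4,low[4]=1,low[5]=4,low[6]=5); scc=(scc[0]=1,scc[1]=?,scc[2]=?,scc[3]=?,scc[4]=0,scc[5]=?,scc[6]=?)
step 4: low=(low[0]=0,low[1]=2,low[2]=3,low[3]=4,low[4]=1,low[5]=4,low[6]=4); scc=(scc[0]=1,scc[1]=?,scc[2]=?,scc[3]=?,scc[4]=0,scc[5]=?,scc[6]=?)
step 5: low=(low[0]=0,low[1]=2,low[2]=3,low[3]=4,low[4]=1,low[5]=4,low[6]=4); scc=(scc[0]=1,scc[1]=?,scc[2]=?,scc[3]=2,scc[4]=0,scc[5]=2,scc[6]=2)
step 6: low=(low[0]=0,low[1]=2,low[2]=3,low[3]=4,low[4]=1,low[5]=4,low[6]=4); scc=(scc[0]=1,scc[1]=?,scc[2]=3,scc[3]=2,scc[4]=0,scc[5]=2,scc[6]=2)
step 7: low=(low[0]=0,low[1]=2,low[2]=3,low[3]=4,low[4]=1,low[5]=4,low[6]=4); scc=(scc[0]=1,scc[1]=4,scc[2]=3,scc[3]=2,scc[4]=0,scc[5]=2,scc[6]=2)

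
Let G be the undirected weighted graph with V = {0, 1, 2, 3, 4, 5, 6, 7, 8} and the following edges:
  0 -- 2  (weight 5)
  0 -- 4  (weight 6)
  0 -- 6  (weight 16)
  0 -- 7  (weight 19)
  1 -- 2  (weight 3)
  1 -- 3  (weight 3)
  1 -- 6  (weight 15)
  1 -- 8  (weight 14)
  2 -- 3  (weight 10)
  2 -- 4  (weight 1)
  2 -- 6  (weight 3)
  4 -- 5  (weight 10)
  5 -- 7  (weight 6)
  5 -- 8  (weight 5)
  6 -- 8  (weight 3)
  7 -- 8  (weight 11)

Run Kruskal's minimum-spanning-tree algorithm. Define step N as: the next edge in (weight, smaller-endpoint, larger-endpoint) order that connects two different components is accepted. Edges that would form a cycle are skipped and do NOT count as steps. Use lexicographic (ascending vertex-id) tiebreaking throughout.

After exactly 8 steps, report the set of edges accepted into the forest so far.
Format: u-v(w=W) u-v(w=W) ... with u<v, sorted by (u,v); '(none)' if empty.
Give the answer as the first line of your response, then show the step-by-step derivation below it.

0-2(w=5) 1-2(w=3) 1-3(w=3) 2-4(w=1) 2-6(w=3) 5-7(w=6) 5-8(w=5) 6-8(w=3)

step 1: add edge 2-4 (w=1); MST = {2-4(w=1)}
step 2: add edge 1-2 (w=3); MST = {1-2(w=3) 2-4(w=1)}
step 3: add edge 1-3 (w=3); MST = {1-2(w=3) 1-3(w=3) 2-4(w=1)}
step 4: add edge 2-6 (w=3); MST = {1-2(w=3) 1-3(w=3) 2-4(w=1) 2-6(w=3)}
step 5: add edge 6-8 (w=3); MST = {1-2(w=3) 1-3(w=3) 2-4(w=1) 2-6(w=3) 6-8(w=3)}
step 6: add edge 0-2 (w=5); MST = {0-2(w=5) 1-2(w=3) 1-3(w=3) 2-4(w=1) 2-6(w=3) 6-8(w=3)}
step 7: add edge 5-8 (w=5); MST = {0-2(w=5) 1-2(w=3) 1-3(w=3) 2-4(w=1) 2-6(w=3) 5-8(w=5) 6-8(w=3)}
step 8: add edge 5-7 (w=6); MST = {0-2(w=5) 1-2(w=3) 1-3(w=3) 2-4(w=1) 2-6(w=3) 5-7(w=6) 5-8(w=5) 6-8(w=3)}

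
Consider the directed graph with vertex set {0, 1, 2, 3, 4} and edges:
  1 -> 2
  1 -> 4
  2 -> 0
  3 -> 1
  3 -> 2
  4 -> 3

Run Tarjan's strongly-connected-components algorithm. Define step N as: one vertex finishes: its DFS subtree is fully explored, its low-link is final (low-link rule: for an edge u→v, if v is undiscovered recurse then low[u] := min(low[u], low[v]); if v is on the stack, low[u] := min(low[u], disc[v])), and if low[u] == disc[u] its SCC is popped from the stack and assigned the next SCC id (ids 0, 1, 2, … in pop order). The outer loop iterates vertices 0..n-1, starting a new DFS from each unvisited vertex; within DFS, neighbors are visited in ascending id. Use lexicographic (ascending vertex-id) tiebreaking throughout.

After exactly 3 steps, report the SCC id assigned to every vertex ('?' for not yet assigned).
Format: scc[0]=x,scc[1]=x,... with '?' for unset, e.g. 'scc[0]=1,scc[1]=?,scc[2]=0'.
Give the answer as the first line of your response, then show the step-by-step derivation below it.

scc[0]=0,scc[1]=?,scc[2]=1,scc[3]=?,scc[4]=?

step 1: low=(low[0]=0,low[1]=?,low[2]=?,low[3]=?,low[4]=?); scc=(scc[0]=0,scc[1]=?,scc[2]=?,scc[3]=?,scc[4]=?)
step 2: low=(low[0]=0,low[1]=1,low[2]=2,low[3]=?,low[4]=?); scc=(scc[0]=0,scc[1]=?,scc[2]=1,scc[3]=?,scc[4]=?)
step 3: low=(low[0]=0,low[1]=1,low[2]=2,low[3]=1,low[4]=3); scc=(scc[0]=0,scc[1]=?,scc[2]=1,scc[3]=?,scc[4]=?)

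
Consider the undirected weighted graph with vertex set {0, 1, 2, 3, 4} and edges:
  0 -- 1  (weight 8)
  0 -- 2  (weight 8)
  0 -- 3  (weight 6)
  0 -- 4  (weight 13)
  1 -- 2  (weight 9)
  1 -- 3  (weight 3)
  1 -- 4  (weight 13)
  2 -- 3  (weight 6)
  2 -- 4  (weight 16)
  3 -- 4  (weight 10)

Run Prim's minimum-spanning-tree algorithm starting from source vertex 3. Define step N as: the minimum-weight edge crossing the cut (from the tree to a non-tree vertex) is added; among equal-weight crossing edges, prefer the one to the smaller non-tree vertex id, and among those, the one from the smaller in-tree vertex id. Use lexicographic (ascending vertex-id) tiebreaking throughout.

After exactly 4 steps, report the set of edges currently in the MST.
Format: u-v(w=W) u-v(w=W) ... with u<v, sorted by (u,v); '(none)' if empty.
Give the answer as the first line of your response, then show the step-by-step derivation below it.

0-3(w=6) 1-3(w=3) 2-3(w=6) 3-4(w=10)

step 1: add edge 1-3 (w=3); MST = {1-3(w=3)}
step 2: add edge 0-3 (w=6); MST = {0-3(w=6) 1-3(w=3)}
step 3: add edge 2-3 (w=6); MST = {0-3(w=6) 1-3(w=3) 2-3(w=6)}
step 4: add edge 3-4 (w=10); MST = {0-3(w=6) 1-3(w=3) 2-3(w=6) 3-4(w=10)}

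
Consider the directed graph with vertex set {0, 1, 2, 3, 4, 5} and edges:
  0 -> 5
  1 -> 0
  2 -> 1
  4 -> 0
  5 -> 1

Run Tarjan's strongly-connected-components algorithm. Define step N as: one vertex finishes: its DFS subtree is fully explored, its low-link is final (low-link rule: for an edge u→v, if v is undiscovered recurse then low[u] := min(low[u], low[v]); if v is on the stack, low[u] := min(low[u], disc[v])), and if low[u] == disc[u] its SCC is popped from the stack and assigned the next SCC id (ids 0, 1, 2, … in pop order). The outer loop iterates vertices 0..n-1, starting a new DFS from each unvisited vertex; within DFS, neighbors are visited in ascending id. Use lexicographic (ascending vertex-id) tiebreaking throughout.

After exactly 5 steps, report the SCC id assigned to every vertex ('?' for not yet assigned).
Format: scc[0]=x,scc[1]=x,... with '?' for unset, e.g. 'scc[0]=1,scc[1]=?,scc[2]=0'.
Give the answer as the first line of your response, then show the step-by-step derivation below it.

scc[0]=0,scc[1]=0,scc[2]=1,scc[3]=2,scc[4]=?,scc[5]=0

step 1: low=(low[0]=0,low[1]=0,low[2]=?,low[3]=?,low[4]=?,low[5]=1); scc=(scc[0]=?,scc[1]=?,scc[2]=?,scc[3]=?,scc[4]=?,scc[5]=?)
step 2: low=(low[0]=0,low[1]=0,low[2]=?,low[3]=?,low[4]=?,low[5]=0); scc=(scc[0]=?,scc[1]=?,scc[2]=?,scc[3]=?,scc[4]=?,scc[5]=?)
step 3: low=(low[0]=0,low[1]=0,low[2]=?,low[3]=?,low[4]=?,low[5]=0); scc=(scc[0]=0,scc[1]=0,scc[2]=?,scc[3]=?,scc[4]=?,scc[5]=0)
step 4: low=(low[0]=0,low[1]=0,low[2]=3,low[3]=?,low[4]=?,low[5]=0); scc=(scc[0]=0,scc[1]=0,scc[2]=1,scc[3]=?,scc[4]=?,scc[5]=0)
step 5: low=(low[0]=0,low[1]=0,low[2]=3,low[3]=4,low[4]=?,low[5]=0); scc=(scc[0]=0,scc[1]=0,scc[2]=1,scc[3]=2,scc[4]=?,scc[5]=0)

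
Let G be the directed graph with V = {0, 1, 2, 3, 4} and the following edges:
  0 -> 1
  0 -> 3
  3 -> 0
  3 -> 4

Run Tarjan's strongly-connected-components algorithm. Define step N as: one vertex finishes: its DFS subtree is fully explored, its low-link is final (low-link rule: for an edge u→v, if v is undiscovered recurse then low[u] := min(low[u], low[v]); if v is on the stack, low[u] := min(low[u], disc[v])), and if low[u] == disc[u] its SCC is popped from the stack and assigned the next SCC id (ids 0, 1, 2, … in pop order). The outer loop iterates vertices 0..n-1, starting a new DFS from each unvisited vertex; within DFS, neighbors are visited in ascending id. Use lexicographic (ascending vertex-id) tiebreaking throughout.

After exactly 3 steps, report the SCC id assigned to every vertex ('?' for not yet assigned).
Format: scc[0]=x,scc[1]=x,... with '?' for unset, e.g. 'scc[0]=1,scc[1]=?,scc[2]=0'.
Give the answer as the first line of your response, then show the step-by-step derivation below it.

scc[0]=?,scc[1]=0,scc[2]=?,scc[3]=?,scc[4]=1

step 1: low=(low[0]=0,low[1]=1,low[2]=?,low[3]=?,low[4]=?); scc=(scc[0]=?,scc[1]=0,scc[2]=?,scc[3]=?,scc[4]=?)
step 2: low=(low[0]=0,low[1]=1,low[2]=?,low[3]=0,low[4]=3); scc=(scc[0]=?,scc[1]=0,scc[2]=?,scc[3]=?,scc[4]=1)
step 3: low=(low[0]=0,low[1]=1,low[2]=?,low[3]=0,low[4]=3); scc=(scc[0]=?,scc[1]=0,scc[2]=?,scc[3]=?,scc[4]=1)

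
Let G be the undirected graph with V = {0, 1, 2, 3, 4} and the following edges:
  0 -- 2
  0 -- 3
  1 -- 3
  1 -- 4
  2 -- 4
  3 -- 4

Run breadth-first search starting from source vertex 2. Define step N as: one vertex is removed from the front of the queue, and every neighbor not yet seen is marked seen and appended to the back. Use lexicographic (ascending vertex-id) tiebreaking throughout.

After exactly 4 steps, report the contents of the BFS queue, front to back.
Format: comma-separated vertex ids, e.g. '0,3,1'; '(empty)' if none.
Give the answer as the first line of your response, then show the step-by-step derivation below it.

1

step 1: dequeue 2; queue=[0,4]; order=2
step 2: dequeue 0; queue=[4,3]; order=2,0
step 3: dequeue 4; queue=[3,1]; order=2,0,4
step 4: dequeue 3; queue=[1]; order=2,0,4,3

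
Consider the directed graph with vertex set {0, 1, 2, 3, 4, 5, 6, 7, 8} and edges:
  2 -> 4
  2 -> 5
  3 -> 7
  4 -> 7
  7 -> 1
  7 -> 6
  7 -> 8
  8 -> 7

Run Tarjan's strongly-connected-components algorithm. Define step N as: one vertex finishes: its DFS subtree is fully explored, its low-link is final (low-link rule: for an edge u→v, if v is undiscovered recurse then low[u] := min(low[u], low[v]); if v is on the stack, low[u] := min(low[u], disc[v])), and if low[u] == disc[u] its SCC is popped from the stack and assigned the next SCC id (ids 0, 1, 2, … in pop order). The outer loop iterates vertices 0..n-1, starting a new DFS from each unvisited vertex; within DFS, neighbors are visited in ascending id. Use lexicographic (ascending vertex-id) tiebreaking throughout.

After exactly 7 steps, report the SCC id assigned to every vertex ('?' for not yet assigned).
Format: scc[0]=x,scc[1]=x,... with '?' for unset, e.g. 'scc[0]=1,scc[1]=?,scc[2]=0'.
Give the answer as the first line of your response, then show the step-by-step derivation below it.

scc[0]=0,scc[1]=1,scc[2]=?,scc[3]=?,scc[4]=4,scc[5]=5,scc[6]=2,scc[7]=3,scc[8]=3

step 1: low=(low[0]=0,low[1]=?,low[2]=?,low[3]=?,low[4]=?,low[5]=?,low[6]=?,low[7]=?,low[8]=?); scc=(scc[0]=0,scc[1]=?,scc[2]=?,scc[3]=?,scc[4]=?,scc[5]=?,scc[6]=?,scc[7]=?,scc[8]=?)
step 2: low=(low[0]=0,low[1]=1,low[2]=?,low[3]=?,low[4]=?,low[5]=?,low[6]=?,low[7]=?,low[8]=?); scc=(scc[0]=0,scc[1]=1,scc[2]=?,scc[3]=?,scc[4]=?,scc[5]=?,scc[6]=?,scc[7]=?,scc[8]=?)
step 3: low=(low[0]=0,low[1]=1,low[2]=2,low[3]=?,low[4]=3,low[5]=?,low[6]=5,low[7]=4,low[8]=?); scc=(scc[0]=0,scc[1]=1,scc[2]=?,scc[3]=?,scc[4]=?,scc[5]=?,scc[6]=2,scc[7]=?,scc[8]=?)
step 4: low=(low[0]=0,low[1]=1,low[2]=2,low[3]=?,low[4]=3,low[5]=?,low[6]=5,low[7]=4,low[8]=4); scc=(scc[0]=0,scc[1]=1,scc[2]=?,scc[3]=?,scc[4]=?,scc[5]=?,scc[6]=2,scc[7]=?,scc[8]=?)
step 5: low=(low[0]=0,low[1]=1,low[2]=2,low[3]=?,low[4]=3,low[5]=?,low[6]=5,low[7]=4,low[8]=4); scc=(scc[0]=0,scc[1]=1,scc[2]=?,scc[3]=?,scc[4]=?,scc[5]=?,scc[6]=2,scc[7]=3,scc[8]=3)
step 6: low=(low[0]=0,low[1]=1,low[2]=2,low[3]=?,low[4]=3,low[5]=?,low[6]=5,low[7]=4,low[8]=4); scc=(scc[0]=0,scc[1]=1,scc[2]=?,scc[3]=?,scc[4]=4,scc[5]=?,scc[6]=2,scc[7]=3,scc[8]=3)
step 7: low=(low[0]=0,low[1]=1,low[2]=2,low[3]=?,low[4]=3,low[5]=7,low[6]=5,low[7]=4,low[8]=4); scc=(scc[0]=0,scc[1]=1,scc[2]=?,scc[3]=?,scc[4]=4,scc[5]=5,scc[6]=2,scc[7]=3,scc[8]=3)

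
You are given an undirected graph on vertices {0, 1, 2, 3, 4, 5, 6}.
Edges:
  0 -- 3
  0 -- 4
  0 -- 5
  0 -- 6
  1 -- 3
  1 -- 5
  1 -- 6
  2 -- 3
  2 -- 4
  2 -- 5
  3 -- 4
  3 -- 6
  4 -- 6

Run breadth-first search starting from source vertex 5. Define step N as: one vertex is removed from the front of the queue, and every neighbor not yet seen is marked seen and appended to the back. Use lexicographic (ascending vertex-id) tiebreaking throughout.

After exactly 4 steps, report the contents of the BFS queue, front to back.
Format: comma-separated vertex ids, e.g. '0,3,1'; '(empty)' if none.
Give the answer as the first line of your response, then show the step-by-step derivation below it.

3,4,6

step 1: dequeue 5; queue=[0,1,2]; order=5
step 2: dequeue 0; queue=[1,2,3,4,6]; order=5,0
step 3: dequeue 1; queue=[2,3,4,6]; order=5,0,1
step 4: dequeue 2; queue=[3,4,6]; order=5,0,1,2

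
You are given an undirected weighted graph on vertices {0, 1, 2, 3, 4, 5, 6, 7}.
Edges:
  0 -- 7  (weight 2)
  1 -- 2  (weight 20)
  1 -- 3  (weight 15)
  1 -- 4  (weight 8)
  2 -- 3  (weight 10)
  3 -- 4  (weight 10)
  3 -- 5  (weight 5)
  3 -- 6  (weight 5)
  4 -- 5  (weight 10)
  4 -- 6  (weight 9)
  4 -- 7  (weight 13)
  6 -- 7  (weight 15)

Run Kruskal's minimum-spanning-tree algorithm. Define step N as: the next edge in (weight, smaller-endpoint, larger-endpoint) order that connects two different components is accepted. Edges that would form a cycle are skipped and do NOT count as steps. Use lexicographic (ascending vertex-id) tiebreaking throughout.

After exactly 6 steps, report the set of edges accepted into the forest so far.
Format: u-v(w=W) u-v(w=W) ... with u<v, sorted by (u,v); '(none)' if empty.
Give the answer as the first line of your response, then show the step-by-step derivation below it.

0-7(w=2) 1-4(w=8) 2-3(w=10) 3-5(w=5) 3-6(w=5) 4-6(w=9)

step 1: add edge 0-7 (w=2); MST = {0-7(w=2)}
step 2: add edge 3-5 (w=5); MST = {0-7(w=2) 3-5(w=5)}
step 3: add edge 3-6 (w=5); MST = {0-7(w=2) 3-5(w=5) 3-6(w=5)}
step 4: add edge 1-4 (w=8); MST = {0-7(w=2) 1-4(w=8) 3-5(w=5) 3-6(w=5)}
step 5: add edge 4-6 (w=9); MST = {0-7(w=2) 1-4(w=8) 3-5(w=5) 3-6(w=5) 4-6(w=9)}
step 6: add edge 2-3 (w=10); MST = {0-7(w=2) 1-4(w=8) 2-3(w=10) 3-5(w=5) 3-6(w=5) 4-6(w=9)}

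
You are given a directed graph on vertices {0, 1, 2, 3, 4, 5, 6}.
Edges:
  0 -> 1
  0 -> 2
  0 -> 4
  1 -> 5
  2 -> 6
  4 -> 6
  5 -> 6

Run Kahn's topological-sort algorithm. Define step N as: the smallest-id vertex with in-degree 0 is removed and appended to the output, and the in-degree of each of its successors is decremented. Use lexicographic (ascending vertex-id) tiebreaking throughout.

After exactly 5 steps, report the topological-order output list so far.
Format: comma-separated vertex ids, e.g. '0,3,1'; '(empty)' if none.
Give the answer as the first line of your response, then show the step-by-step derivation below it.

0,1,2,3,4

step 1: output 0; order=[0]; indeg=(0,0,0,0,0,1,3)
step 2: output 1; order=[0,1]; indeg=(0,0,0,0,0,0,3)
step 3: output 2; order=[0,1,2]; indeg=(0,0,0,0,0,0,2)
step 4: output 3; order=[0,1,2,3]; indeg=(0,0,0,0,0,0,2)
step 5: output 4; order=[0,1,2,3,4]; indeg=(0,0,0,0,0,0,1)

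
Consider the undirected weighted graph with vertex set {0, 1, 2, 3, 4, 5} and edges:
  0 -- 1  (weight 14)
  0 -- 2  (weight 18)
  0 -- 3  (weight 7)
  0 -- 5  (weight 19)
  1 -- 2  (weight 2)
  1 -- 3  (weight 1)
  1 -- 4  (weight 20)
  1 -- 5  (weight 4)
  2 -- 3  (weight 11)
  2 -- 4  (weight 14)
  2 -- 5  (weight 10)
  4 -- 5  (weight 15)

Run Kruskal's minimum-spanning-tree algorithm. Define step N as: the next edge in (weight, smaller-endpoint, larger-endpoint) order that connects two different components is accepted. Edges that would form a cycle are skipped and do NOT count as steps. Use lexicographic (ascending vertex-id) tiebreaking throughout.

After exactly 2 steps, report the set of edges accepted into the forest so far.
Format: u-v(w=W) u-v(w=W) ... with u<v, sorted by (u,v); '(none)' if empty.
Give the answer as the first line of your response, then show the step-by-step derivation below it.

1-2(w=2) 1-3(w=1)

step 1: add edge 1-3 (w=1); MST = {1-3(w=1)}
step 2: add edge 1-2 (w=2); MST = {1-2(w=2) 1-3(w=1)}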